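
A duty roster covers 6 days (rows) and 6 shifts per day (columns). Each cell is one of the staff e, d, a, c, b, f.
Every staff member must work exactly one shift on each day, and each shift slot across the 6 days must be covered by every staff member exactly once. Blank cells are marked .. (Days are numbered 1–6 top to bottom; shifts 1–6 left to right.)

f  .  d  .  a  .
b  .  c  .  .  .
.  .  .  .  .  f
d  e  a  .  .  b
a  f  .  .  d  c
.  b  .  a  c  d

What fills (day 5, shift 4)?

e

Day 1, shift 2: day 1 has {d, a, f} and shift 2 has {e, b, f}, leaving only c.
Day 1, shift 6: day 1 has {d, a, c, f} and shift 6 has {d, c, b, f}, leaving only e.
Day 1, shift 4: day 1 has {e, d, a, c, f} and shift 4 has {a}, leaving only b.
Day 5 already has {d, a, c, f} and shift 4 already has {a, b}, so day 5, shift 4 must be e.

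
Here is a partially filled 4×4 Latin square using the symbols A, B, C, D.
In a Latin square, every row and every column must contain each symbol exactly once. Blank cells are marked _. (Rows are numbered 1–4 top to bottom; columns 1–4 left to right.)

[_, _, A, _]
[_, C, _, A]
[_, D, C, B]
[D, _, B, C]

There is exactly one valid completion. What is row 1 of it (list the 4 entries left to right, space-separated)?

C B A D

Row 1, column 2: row 1 has {A} and column 2 has {C, D}, leaving only B.
Row 1, column 1: row 1 has {A, B} and column 1 has {D}, leaving only C.
Row 1, column 4: row 1 has {A, B, C} and column 4 has {A, B, C}, leaving only D.
So row 1 reads: C B A D.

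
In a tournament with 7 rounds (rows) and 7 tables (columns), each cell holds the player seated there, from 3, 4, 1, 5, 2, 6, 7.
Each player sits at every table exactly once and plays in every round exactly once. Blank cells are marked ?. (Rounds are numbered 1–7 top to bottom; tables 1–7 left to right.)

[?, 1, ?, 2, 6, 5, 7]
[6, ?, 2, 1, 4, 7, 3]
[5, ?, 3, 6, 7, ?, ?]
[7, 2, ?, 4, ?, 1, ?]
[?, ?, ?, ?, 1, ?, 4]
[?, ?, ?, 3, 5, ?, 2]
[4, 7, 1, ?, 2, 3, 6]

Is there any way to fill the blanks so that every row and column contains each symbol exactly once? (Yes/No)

Yes

No round or table among the givens repeats a symbol, and propagating forced cells runs into no contradiction.
One valid completion exists (for instance, 3 1 4 2 6 5 7 / 6 5 2 1 4 7 3 / 5 4 3 6 7 2 1 / 7 2 6 4 3 1 5 / 2 3 5 7 1 6 4 / 1 6 7 3 5 4 2 / 4 7 1 5 2 3 6).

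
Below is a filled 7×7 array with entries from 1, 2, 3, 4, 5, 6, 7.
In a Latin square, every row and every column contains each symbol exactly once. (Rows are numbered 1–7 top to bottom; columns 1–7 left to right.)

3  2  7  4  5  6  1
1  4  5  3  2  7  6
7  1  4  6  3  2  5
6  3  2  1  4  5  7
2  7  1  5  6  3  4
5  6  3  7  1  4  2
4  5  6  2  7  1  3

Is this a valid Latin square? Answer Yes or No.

Each row is a permutation of the 7 symbols, and so is each column.

Yes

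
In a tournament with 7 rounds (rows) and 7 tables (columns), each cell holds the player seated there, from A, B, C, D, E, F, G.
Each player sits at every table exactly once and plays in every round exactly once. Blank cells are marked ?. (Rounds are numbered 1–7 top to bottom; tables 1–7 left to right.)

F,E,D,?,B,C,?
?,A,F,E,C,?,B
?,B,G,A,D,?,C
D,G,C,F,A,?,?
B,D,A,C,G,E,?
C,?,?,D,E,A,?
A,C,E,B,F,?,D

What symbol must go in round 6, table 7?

G

Round 1, table 4: round 1 has {B, C, D, E, F} and table 4 has {A, B, C, D, E, F}, leaving only G.
Round 1, table 7: round 1 has {B, C, D, E, F, G} and table 7 has {B, C, D}, leaving only A.
Round 2, table 1: round 2 has {A, B, C, E, F} and table 1 has {A, B, C, D, F}, leaving only G.
Round 2, table 6: round 2 has {A, B, C, E, F, G} and table 6 has {A, C, E}, leaving only D.
Round 3, table 1: round 3 has {A, B, C, D, G} and table 1 has {A, B, C, D, F, G}, leaving only E.
Round 3, table 6: round 3 has {A, B, C, D, E, G} and table 6 has {A, C, D, E}, leaving only F.
Round 4, table 6: round 4 has {A, C, D, F, G} and table 6 has {A, C, D, E, F}, leaving only B.
Round 4, table 7: round 4 has {A, B, C, D, F, G} and table 7 has {A, B, C, D}, leaving only E.
Round 5, table 7: round 5 has {A, B, C, D, E, G} and table 7 has {A, B, C, D, E}, leaving only F.
Round 6 already has {A, C, D, E} and table 7 already has {A, B, C, D, E, F}, so round 6, table 7 must be G.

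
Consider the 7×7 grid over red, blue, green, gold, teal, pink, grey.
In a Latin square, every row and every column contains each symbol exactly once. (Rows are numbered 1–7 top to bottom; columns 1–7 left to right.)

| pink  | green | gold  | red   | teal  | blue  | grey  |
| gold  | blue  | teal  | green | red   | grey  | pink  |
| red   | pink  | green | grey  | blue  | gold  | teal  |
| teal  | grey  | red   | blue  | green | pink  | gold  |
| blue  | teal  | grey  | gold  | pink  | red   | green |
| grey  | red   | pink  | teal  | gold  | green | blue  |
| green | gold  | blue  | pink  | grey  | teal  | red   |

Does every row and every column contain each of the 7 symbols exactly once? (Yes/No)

Yes

Each row is a permutation of the 7 symbols, and so is each column.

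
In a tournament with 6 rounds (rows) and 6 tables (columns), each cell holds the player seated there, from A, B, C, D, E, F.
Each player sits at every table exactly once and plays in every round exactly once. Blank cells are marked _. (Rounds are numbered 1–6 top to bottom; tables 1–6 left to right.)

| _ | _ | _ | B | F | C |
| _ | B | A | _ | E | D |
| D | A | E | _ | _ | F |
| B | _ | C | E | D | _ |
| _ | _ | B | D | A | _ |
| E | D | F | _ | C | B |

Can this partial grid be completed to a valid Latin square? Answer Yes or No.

Yes

No round or table among the givens repeats a symbol, and propagating forced cells runs into no contradiction.
One valid completion exists (for instance, A E D B F C / C B A F E D / D A E C B F / B F C E D A / F C B D A E / E D F A C B).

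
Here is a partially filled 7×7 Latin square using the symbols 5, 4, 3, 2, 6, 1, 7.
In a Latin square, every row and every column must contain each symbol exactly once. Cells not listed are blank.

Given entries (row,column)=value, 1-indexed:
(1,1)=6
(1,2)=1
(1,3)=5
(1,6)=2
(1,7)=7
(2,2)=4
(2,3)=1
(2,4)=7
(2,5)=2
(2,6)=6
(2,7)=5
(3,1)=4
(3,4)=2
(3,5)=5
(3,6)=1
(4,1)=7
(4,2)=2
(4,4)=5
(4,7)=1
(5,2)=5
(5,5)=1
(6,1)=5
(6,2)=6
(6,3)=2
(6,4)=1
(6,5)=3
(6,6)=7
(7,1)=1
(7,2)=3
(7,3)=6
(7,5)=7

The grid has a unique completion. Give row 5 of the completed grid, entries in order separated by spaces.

Row 1, column 5: row 1 has {5, 2, 6, 1, 7} and column 5 has {5, 3, 2, 1, 7}, leaving only 4.
Row 1, column 4: row 1 has {5, 4, 2, 6, 1, 7} and column 4 has {5, 2, 1, 7}, leaving only 3.
Row 2, column 1: row 2 has {5, 4, 2, 6, 1, 7} and column 1 has {5, 4, 6, 1, 7}, leaving only 3.
Row 5, column 1: row 5 has {5, 1} and column 1 has {5, 4, 3, 6, 1, 7}, leaving only 2.
Row 3, column 2: row 3 has {5, 4, 2, 1} and column 2 has {5, 4, 3, 2, 6, 1}, leaving only 7.
Row 3, column 3: row 3 has {5, 4, 2, 1, 7} and column 3 has {5, 2, 6, 1}, leaving only 3.
Row 3, column 7: row 3 has {5, 4, 3, 2, 1, 7} and column 7 has {5, 1, 7}, leaving only 6.
Row 4, column 3: row 4 has {5, 2, 1, 7} and column 3 has {5, 3, 2, 6, 1}, leaving only 4.
Row 5, column 3: row 5 has {5, 2, 1} and column 3 has {5, 4, 3, 2, 6, 1}, leaving only 7.
Row 4, column 5: row 4 has {5, 4, 2, 1, 7} and column 5 has {5, 4, 3, 2, 1, 7}, leaving only 6.
Row 4, column 6: row 4 has {5, 4, 2, 6, 1, 7} and column 6 has {2, 6, 1, 7}, leaving only 3.
Row 5, column 6: row 5 has {5, 2, 1, 7} and column 6 has {3, 2, 6, 1, 7}, leaving only 4.
Row 5, column 4: row 5 has {5, 4, 2, 1, 7} and column 4 has {5, 3, 2, 1, 7}, leaving only 6.
Row 5, column 7: row 5 has {5, 4, 2, 6, 1, 7} and column 7 has {5, 6, 1, 7}, leaving only 3.
So row 5 reads: 2 5 7 6 1 4 3.

2 5 7 6 1 4 3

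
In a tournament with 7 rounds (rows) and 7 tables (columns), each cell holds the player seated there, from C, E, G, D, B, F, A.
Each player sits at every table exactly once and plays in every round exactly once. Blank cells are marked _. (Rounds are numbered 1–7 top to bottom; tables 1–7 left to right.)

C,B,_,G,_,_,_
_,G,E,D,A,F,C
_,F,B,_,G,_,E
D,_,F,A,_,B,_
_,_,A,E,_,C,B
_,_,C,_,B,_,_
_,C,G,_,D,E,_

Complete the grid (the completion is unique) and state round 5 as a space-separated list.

G D A E F C B

Round 5, table 2: round 5 has {C, E, B, A} and table 2 has {C, G, B, F}, leaving only D.
Round 5, table 5: round 5 has {C, E, D, B, A} and table 5 has {G, D, B, A}, leaving only F.
Round 5, table 1: round 5 has {C, E, D, B, F, A} and table 1 has {C, D}, leaving only G.
So round 5 reads: G D A E F C B.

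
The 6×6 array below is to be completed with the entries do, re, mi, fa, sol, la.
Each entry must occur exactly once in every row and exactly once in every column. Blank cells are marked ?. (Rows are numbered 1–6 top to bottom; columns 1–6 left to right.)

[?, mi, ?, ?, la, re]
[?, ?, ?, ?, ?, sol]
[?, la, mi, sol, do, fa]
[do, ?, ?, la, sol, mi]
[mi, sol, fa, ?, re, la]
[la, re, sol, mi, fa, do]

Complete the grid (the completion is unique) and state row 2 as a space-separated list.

fa do la re mi sol

Row 2, column 5: row 2 has {sol} and column 5 has {do, re, fa, sol, la}, leaving only mi.
Row 1, column 3: row 1 has {re, mi, la} and column 3 has {mi, fa, sol}, leaving only do.
Row 1, column 4: row 1 has {do, re, mi, la} and column 4 has {mi, sol, la}, leaving only fa.
Row 1, column 1: row 1 has {do, re, mi, fa, la} and column 1 has {do, mi, la}, leaving only sol.
Row 3, column 1: row 3 has {do, mi, fa, sol, la} and column 1 has {do, mi, sol, la}, leaving only re.
Row 2, column 1: row 2 has {mi, sol} and column 1 has {do, re, mi, sol, la}, leaving only fa.
Row 2, column 2: row 2 has {mi, fa, sol} and column 2 has {re, mi, sol, la}, leaving only do.
Row 2, column 4: row 2 has {do, mi, fa, sol} and column 4 has {mi, fa, sol, la}, leaving only re.
Row 2, column 3: row 2 has {do, re, mi, fa, sol} and column 3 has {do, mi, fa, sol}, leaving only la.
So row 2 reads: fa do la re mi sol.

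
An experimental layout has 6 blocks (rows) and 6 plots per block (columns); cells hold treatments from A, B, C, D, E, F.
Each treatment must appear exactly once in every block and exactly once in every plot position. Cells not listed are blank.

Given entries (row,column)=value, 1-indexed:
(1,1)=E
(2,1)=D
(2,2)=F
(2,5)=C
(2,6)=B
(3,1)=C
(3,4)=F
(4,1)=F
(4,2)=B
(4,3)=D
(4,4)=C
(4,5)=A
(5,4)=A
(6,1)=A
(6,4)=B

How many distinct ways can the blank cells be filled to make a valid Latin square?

20

Block 1, plot 2: eliminating its block and plot leaves {A, C, D}.
Block 1, plot 3: eliminating its block and plot leaves {A, B, C, F}.
Block 1, plot 4: eliminating its block and plot leaves {D}.
Block 1, plot 5: eliminating its block and plot leaves {B, D, F}.
Block 1, plot 6: eliminating its block and plot leaves {A, C, D, F}.
Block 2, plot 3: eliminating its block and plot leaves {A, E}.
Block 2, plot 4: eliminating its block and plot leaves {E}.
Block 3, plot 2: eliminating its block and plot leaves {A, D, E}.
Block 3, plot 3: eliminating its block and plot leaves {A, B, E}.
Block 3, plot 5: eliminating its block and plot leaves {B, D, E}.
Block 3, plot 6: eliminating its block and plot leaves {A, D, E}.
Block 4, plot 6: eliminating its block and plot leaves {E}.
Block 5, plot 1: eliminating its block and plot leaves {B}.
Block 5, plot 2: eliminating its block and plot leaves {C, D, E}.
Block 5, plot 3: eliminating its block and plot leaves {B, C, E, F}.
Block 5, plot 5: eliminating its block and plot leaves {B, D, E, F}.
Block 5, plot 6: eliminating its block and plot leaves {C, D, E, F}.
Block 6, plot 2: eliminating its block and plot leaves {C, D, E}.
Block 6, plot 3: eliminating its block and plot leaves {C, E, F}.
Block 6, plot 5: eliminating its block and plot leaves {D, E, F}.
Block 6, plot 6: eliminating its block and plot leaves {C, D, E, F}.
Enumerating the assignments across these blanks that avoid any block or plot repeat gives 20 completions.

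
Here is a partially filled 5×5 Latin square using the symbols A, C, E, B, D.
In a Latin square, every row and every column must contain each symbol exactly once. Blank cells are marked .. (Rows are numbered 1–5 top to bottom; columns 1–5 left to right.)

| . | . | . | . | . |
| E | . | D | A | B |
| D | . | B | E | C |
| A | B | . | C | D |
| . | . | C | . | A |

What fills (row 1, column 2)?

Row 1, column 5: row 1 has {} and column 5 has {A, C, B, D}, leaving only E.
Row 1, column 3: row 1 has {E} and column 3 has {C, B, D}, leaving only A.
Row 2, column 2: row 2 has {A, E, B, D} and column 2 has {B}, leaving only C.
Row 1 already has {A, E} and column 2 already has {C, B}, so row 1, column 2 must be D.

D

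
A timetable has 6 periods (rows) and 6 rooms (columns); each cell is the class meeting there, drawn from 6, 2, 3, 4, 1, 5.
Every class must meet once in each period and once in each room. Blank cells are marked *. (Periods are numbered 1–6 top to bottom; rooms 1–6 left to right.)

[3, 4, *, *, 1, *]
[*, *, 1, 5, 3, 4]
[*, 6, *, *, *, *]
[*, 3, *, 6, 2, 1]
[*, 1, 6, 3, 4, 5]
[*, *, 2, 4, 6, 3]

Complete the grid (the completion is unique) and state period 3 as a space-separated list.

Period 3, room 5: period 3 has {6} and room 5 has {6, 2, 3, 4, 1}, leaving only 5.
Period 3, room 6: period 3 has {6, 5} and room 6 has {3, 4, 1, 5}, leaving only 2.
Period 3, room 4: period 3 has {6, 2, 5} and room 4 has {6, 3, 4, 5}, leaving only 1.
Period 3, room 1: period 3 has {6, 2, 1, 5} and room 1 has {3}, leaving only 4.
Period 3, room 3: period 3 has {6, 2, 4, 1, 5} and room 3 has {6, 2, 1}, leaving only 3.
So period 3 reads: 4 6 3 1 5 2.

4 6 3 1 5 2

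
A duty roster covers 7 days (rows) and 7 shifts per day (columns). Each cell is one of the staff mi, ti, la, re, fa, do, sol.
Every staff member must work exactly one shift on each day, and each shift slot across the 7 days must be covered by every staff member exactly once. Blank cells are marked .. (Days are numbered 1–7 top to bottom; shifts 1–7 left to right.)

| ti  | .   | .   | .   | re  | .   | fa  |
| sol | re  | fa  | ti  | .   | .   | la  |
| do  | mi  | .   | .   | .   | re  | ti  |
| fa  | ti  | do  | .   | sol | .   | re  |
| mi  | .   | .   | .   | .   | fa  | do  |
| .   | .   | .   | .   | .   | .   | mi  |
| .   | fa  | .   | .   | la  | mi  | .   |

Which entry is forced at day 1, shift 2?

do

Day 2, shift 6: day 2 has {ti, la, re, fa, sol} and shift 6 has {mi, re, fa}, leaving only do.
Day 2, shift 5: day 2 has {ti, la, re, fa, do, sol} and shift 5 has {la, re, sol}, leaving only mi.
Day 3, shift 5: day 3 has {mi, ti, re, do} and shift 5 has {mi, la, re, sol}, leaving only fa.
Day 4, shift 6: day 4 has {ti, re, fa, do, sol} and shift 6 has {mi, re, fa, do}, leaving only la.
Day 1, shift 6: day 1 has {ti, re, fa} and shift 6 has {mi, la, re, fa, do}, leaving only sol.
Day 4, shift 4: day 4 has {ti, la, re, fa, do, sol} and shift 4 has {ti}, leaving only mi.
Day 5, shift 5: day 5 has {mi, fa, do} and shift 5 has {mi, la, re, fa, sol}, leaving only ti.
Day 6, shift 5: day 6 has {mi} and shift 5 has {mi, ti, la, re, fa, sol}, leaving only do.
Day 6, shift 6: day 6 has {mi, do} and shift 6 has {mi, la, re, fa, do, sol}, leaving only ti.
Day 7, shift 1: day 7 has {mi, la, fa} and shift 1 has {mi, ti, fa, do, sol}, leaving only re.
Day 6, shift 1: day 6 has {mi, ti, do} and shift 1 has {mi, ti, re, fa, do, sol}, leaving only la.
Day 6, shift 2: day 6 has {mi, ti, la, do} and shift 2 has {mi, ti, re, fa}, leaving only sol.
Day 5, shift 2: day 5 has {mi, ti, fa, do} and shift 2 has {mi, ti, re, fa, sol}, leaving only la.
Day 1 already has {ti, re, fa, sol} and shift 2 already has {mi, ti, la, re, fa, sol}, so day 1, shift 2 must be do.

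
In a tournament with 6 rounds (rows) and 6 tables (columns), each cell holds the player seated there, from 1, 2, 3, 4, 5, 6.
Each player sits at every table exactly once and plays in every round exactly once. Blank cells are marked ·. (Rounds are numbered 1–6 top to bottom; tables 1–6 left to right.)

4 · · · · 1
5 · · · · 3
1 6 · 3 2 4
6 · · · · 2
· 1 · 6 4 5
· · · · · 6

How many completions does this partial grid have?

Round 1, table 2: eliminating its round and table leaves {2, 3, 5}.
Round 1, table 3: eliminating its round and table leaves {2, 3, 5, 6}.
Round 1, table 4: eliminating its round and table leaves {2, 5}.
Round 1, table 5: eliminating its round and table leaves {3, 5, 6}.
Round 2, table 2: eliminating its round and table leaves {2, 4}.
Round 2, table 3: eliminating its round and table leaves {1, 2, 4, 6}.
Round 2, table 4: eliminating its round and table leaves {1, 2, 4}.
Round 2, table 5: eliminating its round and table leaves {1, 6}.
Round 3, table 3: eliminating its round and table leaves {5}.
Round 4, table 2: eliminating its round and table leaves {3, 4, 5}.
Round 4, table 3: eliminating its round and table leaves {1, 3, 4, 5}.
Round 4, table 4: eliminating its round and table leaves {1, 4, 5}.
Round 4, table 5: eliminating its round and table leaves {1, 3, 5}.
Round 5, table 1: eliminating its round and table leaves {2, 3}.
Round 5, table 3: eliminating its round and table leaves {2, 3}.
Round 6, table 1: eliminating its round and table leaves {2, 3}.
Round 6, table 2: eliminating its round and table leaves {2, 3, 4, 5}.
Round 6, table 3: eliminating its round and table leaves {1, 2, 3, 4, 5}.
Round 6, table 4: eliminating its round and table leaves {1, 2, 4, 5}.
Round 6, table 5: eliminating its round and table leaves {1, 3, 5}.
Enumerating the assignments across these blanks that avoid any round or table repeat gives 34 completions.

34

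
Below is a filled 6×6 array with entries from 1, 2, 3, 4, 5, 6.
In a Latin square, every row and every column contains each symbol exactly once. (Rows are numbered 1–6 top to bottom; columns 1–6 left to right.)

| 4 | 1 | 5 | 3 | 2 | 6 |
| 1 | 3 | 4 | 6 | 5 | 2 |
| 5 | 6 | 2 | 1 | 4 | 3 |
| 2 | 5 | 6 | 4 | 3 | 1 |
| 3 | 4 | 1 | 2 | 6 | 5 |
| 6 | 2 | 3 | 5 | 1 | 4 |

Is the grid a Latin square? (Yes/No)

Each row is a permutation of the 6 symbols, and so is each column.

Yes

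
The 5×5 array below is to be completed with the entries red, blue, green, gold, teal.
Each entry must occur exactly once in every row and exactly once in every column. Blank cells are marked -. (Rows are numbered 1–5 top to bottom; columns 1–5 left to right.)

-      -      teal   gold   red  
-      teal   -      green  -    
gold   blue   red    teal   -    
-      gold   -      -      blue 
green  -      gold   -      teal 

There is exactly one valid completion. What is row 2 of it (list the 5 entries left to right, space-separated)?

red teal blue green gold

Row 2, column 3: row 2 has {green, teal} and column 3 has {red, gold, teal}, leaving only blue.
Row 2, column 1: row 2 has {blue, green, teal} and column 1 has {green, gold}, leaving only red.
Row 2, column 5: row 2 has {red, blue, green, teal} and column 5 has {red, blue, teal}, leaving only gold.
So row 2 reads: red teal blue green gold.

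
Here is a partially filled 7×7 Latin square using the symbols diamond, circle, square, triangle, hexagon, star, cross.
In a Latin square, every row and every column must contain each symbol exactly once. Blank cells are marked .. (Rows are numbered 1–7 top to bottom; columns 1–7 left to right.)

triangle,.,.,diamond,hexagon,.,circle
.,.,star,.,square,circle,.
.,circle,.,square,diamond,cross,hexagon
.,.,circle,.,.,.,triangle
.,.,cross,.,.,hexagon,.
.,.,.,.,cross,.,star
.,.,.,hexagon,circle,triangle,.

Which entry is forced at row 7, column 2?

Row 1, column 3: row 1 has {diamond, circle, triangle, hexagon} and column 3 has {circle, star, cross}, leaving only square.
Row 1, column 6: row 1 has {diamond, circle, square, triangle, hexagon} and column 6 has {circle, triangle, hexagon, cross}, leaving only star.
Row 1, column 2: row 1 has {diamond, circle, square, triangle, hexagon, star} and column 2 has {circle}, leaving only cross.
Row 3, column 1: row 3 has {diamond, circle, square, hexagon, cross} and column 1 has {triangle}, leaving only star.
Row 3, column 3: row 3 has {diamond, circle, square, hexagon, star, cross} and column 3 has {circle, square, star, cross}, leaving only triangle.
Row 4, column 5: row 4 has {circle, triangle} and column 5 has {diamond, circle, square, hexagon, cross}, leaving only star.
Row 4, column 4: row 4 has {circle, triangle, star} and column 4 has {diamond, square, hexagon}, leaving only cross.
Row 2, column 4: row 2 has {circle, square, star} and column 4 has {diamond, square, hexagon, cross}, leaving only triangle.
Row 5, column 5: row 5 has {hexagon, cross} and column 5 has {diamond, circle, square, hexagon, star, cross}, leaving only triangle.
Row 6, column 4: row 6 has {star, cross} and column 4 has {diamond, square, triangle, hexagon, cross}, leaving only circle.
Row 5, column 4: row 5 has {triangle, hexagon, cross} and column 4 has {diamond, circle, square, triangle, hexagon, cross}, leaving only star.
Row 7, column 3: row 7 has {circle, triangle, hexagon} and column 3 has {circle, square, triangle, star, cross}, leaving only diamond.
Row 6, column 3: row 6 has {circle, star, cross} and column 3 has {diamond, circle, square, triangle, star, cross}, leaving only hexagon.
Row 7, column 2 is narrowed to {square, star}.
If it were square, then row 4, column 2 would be left with no valid symbol.
So row 7, column 2 must be star.

star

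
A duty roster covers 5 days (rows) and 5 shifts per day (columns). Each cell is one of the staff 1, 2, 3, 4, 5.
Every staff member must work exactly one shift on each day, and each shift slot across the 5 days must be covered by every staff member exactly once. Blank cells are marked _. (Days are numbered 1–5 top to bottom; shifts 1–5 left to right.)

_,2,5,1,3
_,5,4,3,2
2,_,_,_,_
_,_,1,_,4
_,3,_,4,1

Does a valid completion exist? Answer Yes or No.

No

Day 4, shift 2: day 4 together with shift 2 already contain {1, 2, 3, 4, 5} — every symbol — so nothing can go there. The grid has no valid completion.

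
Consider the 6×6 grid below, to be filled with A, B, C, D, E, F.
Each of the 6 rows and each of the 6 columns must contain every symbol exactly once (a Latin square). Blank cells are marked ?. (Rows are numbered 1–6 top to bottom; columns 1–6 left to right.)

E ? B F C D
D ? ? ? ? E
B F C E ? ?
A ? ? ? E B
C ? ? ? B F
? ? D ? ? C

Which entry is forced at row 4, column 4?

Row 1, column 2: row 1 has {B, C, D, E, F} and column 2 has {F}, leaving only A.
Row 3, column 6: row 3 has {B, C, E, F} and column 6 has {B, C, D, E, F}, leaving only A.
Row 3, column 5: row 3 has {A, B, C, E, F} and column 5 has {B, C, E}, leaving only D.
Row 4, column 3: row 4 has {A, B, E} and column 3 has {B, C, D}, leaving only F.
Row 2, column 3: row 2 has {D, E} and column 3 has {B, C, D, F}, leaving only A.
Row 2, column 5: row 2 has {A, D, E} and column 5 has {B, C, D, E}, leaving only F.
Row 5, column 3: row 5 has {B, C, F} and column 3 has {A, B, C, D, F}, leaving only E.
Row 5, column 2: row 5 has {B, C, E, F} and column 2 has {A, F}, leaving only D.
Row 4, column 2: row 4 has {A, B, E, F} and column 2 has {A, D, F}, leaving only C.
Row 4 already has {A, B, C, E, F} and column 4 already has {E, F}, so row 4, column 4 must be D.

D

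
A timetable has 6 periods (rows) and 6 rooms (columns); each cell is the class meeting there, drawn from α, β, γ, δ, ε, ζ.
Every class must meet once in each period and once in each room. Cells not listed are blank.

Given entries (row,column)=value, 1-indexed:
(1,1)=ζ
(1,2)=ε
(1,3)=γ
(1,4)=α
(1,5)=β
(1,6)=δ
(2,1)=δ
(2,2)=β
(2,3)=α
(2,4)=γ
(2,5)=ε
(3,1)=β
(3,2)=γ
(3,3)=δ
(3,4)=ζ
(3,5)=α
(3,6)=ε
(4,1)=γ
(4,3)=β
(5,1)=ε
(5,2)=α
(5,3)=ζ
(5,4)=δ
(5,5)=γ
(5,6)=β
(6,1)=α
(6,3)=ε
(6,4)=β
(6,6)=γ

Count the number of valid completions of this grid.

Period 2, room 6: eliminating its period and room leaves {ζ}.
Period 4, room 2: eliminating its period and room leaves {δ, ζ}.
Period 4, room 4: eliminating its period and room leaves {ε}.
Period 4, room 5: eliminating its period and room leaves {δ, ζ}.
Period 4, room 6: eliminating its period and room leaves {α, ζ}.
Period 6, room 2: eliminating its period and room leaves {δ, ζ}.
Period 6, room 5: eliminating its period and room leaves {δ, ζ}.
Enumerating the assignments across these blanks that avoid any period or room repeat gives 2 completions.

2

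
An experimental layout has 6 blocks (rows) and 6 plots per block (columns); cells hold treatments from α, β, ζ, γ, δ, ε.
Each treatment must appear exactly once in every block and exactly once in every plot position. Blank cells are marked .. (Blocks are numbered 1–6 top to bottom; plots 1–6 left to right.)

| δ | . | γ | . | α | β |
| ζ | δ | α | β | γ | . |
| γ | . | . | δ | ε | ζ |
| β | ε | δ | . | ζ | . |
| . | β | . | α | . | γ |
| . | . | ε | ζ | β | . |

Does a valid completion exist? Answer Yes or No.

Yes

No block or plot among the givens repeats a symbol, and propagating forced cells runs into no contradiction.
One valid completion exists (for instance, δ ζ γ ε α β / ζ δ α β γ ε / γ α β δ ε ζ / β ε δ γ ζ α / ε β ζ α δ γ / α γ ε ζ β δ).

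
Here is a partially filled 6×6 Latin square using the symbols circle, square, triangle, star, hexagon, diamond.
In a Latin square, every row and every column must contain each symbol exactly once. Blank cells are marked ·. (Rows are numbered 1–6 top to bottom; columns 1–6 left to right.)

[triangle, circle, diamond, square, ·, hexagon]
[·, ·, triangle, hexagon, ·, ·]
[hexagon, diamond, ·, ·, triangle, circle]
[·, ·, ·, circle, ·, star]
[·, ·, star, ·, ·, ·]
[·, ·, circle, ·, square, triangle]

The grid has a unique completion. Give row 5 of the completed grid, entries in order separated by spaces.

circle square star triangle hexagon diamond

Row 1, column 5: row 1 has {circle, square, triangle, hexagon, diamond} and column 5 has {square, triangle}, leaving only star.
Row 3, column 3: row 3 has {circle, triangle, hexagon, diamond} and column 3 has {circle, triangle, star, diamond}, leaving only square.
Row 3, column 4: row 3 has {circle, square, triangle, hexagon, diamond} and column 4 has {circle, square, hexagon}, leaving only star.
Row 4, column 3: row 4 has {circle, star} and column 3 has {circle, square, triangle, star, diamond}, leaving only hexagon.
Row 4, column 5: row 4 has {circle, star, hexagon} and column 5 has {square, triangle, star}, leaving only diamond.
Row 2, column 5: row 2 has {triangle, hexagon} and column 5 has {square, triangle, star, diamond}, leaving only circle.
Row 5, column 5: row 5 has {star} and column 5 has {circle, square, triangle, star, diamond}, leaving only hexagon.
Row 4, column 1: row 4 has {circle, star, hexagon, diamond} and column 1 has {triangle, hexagon}, leaving only square.
Row 4, column 2: row 4 has {circle, square, star, hexagon, diamond} and column 2 has {circle, diamond}, leaving only triangle.
Row 5, column 2: row 5 has {star, hexagon} and column 2 has {circle, triangle, diamond}, leaving only square.
Row 5, column 6: row 5 has {square, star, hexagon} and column 6 has {circle, triangle, star, hexagon}, leaving only diamond.
Row 5, column 1: row 5 has {square, star, hexagon, diamond} and column 1 has {square, triangle, hexagon}, leaving only circle.
Row 5, column 4: row 5 has {circle, square, star, hexagon, diamond} and column 4 has {circle, square, star, hexagon}, leaving only triangle.
So row 5 reads: circle square star triangle hexagon diamond.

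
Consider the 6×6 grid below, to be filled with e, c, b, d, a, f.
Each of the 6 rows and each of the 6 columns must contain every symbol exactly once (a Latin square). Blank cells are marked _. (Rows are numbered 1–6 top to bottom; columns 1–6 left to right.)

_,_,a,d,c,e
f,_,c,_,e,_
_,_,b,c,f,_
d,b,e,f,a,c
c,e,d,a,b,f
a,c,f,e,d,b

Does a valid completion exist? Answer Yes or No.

No row or column among the givens repeats a symbol, and propagating forced cells runs into no contradiction.
One valid completion exists (for instance, b f a d c e / f a c b e d / e d b c f a / d b e f a c / c e d a b f / a c f e d b).

Yes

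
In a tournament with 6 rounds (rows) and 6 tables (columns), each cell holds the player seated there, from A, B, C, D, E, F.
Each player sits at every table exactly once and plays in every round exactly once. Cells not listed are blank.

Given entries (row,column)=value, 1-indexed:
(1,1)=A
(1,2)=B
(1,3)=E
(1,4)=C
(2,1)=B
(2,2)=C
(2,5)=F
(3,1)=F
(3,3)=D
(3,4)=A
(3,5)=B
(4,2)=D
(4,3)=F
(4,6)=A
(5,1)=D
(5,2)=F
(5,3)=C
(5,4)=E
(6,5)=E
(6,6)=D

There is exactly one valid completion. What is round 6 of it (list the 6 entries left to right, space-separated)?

Round 6, table 1: round 6 has {D, E} and table 1 has {A, B, D, F}, leaving only C.
Round 6, table 2: round 6 has {C, D, E} and table 2 has {B, C, D, F}, leaving only A.
Round 6, table 3: round 6 has {A, C, D, E} and table 3 has {C, D, E, F}, leaving only B.
Round 6, table 4: round 6 has {A, B, C, D, E} and table 4 has {A, C, E}, leaving only F.
So round 6 reads: C A B F E D.

C A B F E D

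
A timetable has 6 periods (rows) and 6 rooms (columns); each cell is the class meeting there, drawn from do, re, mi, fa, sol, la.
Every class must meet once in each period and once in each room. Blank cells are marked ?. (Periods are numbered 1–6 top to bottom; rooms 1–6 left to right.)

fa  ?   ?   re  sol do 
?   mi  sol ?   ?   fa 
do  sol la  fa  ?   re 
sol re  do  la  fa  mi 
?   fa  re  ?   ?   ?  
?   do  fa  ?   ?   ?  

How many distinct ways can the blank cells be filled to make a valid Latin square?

Period 1, room 2: eliminating its period and room leaves {la}.
Period 1, room 3: eliminating its period and room leaves {mi}.
Period 2, room 1: eliminating its period and room leaves {re, la}.
Period 2, room 4: eliminating its period and room leaves {do}.
Period 2, room 5: eliminating its period and room leaves {do, re, la}.
Period 3, room 5: eliminating its period and room leaves {mi}.
Period 5, room 1: eliminating its period and room leaves {mi, la}.
Period 5, room 4: eliminating its period and room leaves {do, mi, sol}.
Period 5, room 5: eliminating its period and room leaves {do, mi, la}.
Period 5, room 6: eliminating its period and room leaves {sol, la}.
Period 6, room 1: eliminating its period and room leaves {re, mi, la}.
Period 6, room 4: eliminating its period and room leaves {mi, sol}.
Period 6, room 5: eliminating its period and room leaves {re, mi, la}.
Period 6, room 6: eliminating its period and room leaves {sol, la}.
Enumerating the assignments across these blanks that avoid any period or room repeat gives 3 completions.

3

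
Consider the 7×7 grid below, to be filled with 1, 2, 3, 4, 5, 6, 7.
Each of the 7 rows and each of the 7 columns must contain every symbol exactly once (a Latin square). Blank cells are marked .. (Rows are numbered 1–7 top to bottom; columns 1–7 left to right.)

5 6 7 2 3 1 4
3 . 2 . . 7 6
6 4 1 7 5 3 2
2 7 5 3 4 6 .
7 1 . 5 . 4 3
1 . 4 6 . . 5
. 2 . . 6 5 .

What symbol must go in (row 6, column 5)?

Row 2, column 2: row 2 has {2, 3, 6, 7} and column 2 has {1, 2, 4, 6, 7}, leaving only 5.
Row 2, column 5: row 2 has {2, 3, 5, 6, 7} and column 5 has {3, 4, 5, 6}, leaving only 1.
Row 2, column 4: row 2 has {1, 2, 3, 5, 6, 7} and column 4 has {2, 3, 5, 6, 7}, leaving only 4.
Row 4, column 7: row 4 has {2, 3, 4, 5, 6, 7} and column 7 has {2, 3, 4, 5, 6}, leaving only 1.
Row 5, column 3: row 5 has {1, 3, 4, 5, 7} and column 3 has {1, 2, 4, 5, 7}, leaving only 6.
Row 5, column 5: row 5 has {1, 3, 4, 5, 6, 7} and column 5 has {1, 3, 4, 5, 6}, leaving only 2.
Row 6 already has {1, 4, 5, 6} and column 5 already has {1, 2, 3, 4, 5, 6}, so row 6, column 5 must be 7.

7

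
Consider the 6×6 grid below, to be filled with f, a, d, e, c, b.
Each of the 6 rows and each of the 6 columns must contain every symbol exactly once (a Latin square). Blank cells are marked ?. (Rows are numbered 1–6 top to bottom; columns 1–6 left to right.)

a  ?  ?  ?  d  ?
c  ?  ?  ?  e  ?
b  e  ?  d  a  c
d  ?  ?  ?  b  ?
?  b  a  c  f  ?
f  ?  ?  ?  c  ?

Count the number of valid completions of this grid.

20

Row 1, column 2: eliminating its row and column leaves {f, c}.
Row 1, column 3: eliminating its row and column leaves {f, e, c, b}.
Row 1, column 4: eliminating its row and column leaves {f, e, b}.
Row 1, column 6: eliminating its row and column leaves {f, e, b}.
Row 2, column 2: eliminating its row and column leaves {f, a, d}.
Row 2, column 3: eliminating its row and column leaves {f, d, b}.
Row 2, column 4: eliminating its row and column leaves {f, a, b}.
Row 2, column 6: eliminating its row and column leaves {f, a, d, b}.
Row 3, column 3: eliminating its row and column leaves {f}.
Row 4, column 2: eliminating its row and column leaves {f, a, c}.
Row 4, column 3: eliminating its row and column leaves {f, e, c}.
Row 4, column 4: eliminating its row and column leaves {f, a, e}.
Row 4, column 6: eliminating its row and column leaves {f, a, e}.
Row 5, column 1: eliminating its row and column leaves {e}.
Row 5, column 6: eliminating its row and column leaves {d, e}.
Row 6, column 2: eliminating its row and column leaves {a, d}.
Row 6, column 3: eliminating its row and column leaves {d, e, b}.
Row 6, column 4: eliminating its row and column leaves {a, e, b}.
Row 6, column 6: eliminating its row and column leaves {a, d, e, b}.
Enumerating the assignments across these blanks that avoid any row or column repeat gives 20 completions.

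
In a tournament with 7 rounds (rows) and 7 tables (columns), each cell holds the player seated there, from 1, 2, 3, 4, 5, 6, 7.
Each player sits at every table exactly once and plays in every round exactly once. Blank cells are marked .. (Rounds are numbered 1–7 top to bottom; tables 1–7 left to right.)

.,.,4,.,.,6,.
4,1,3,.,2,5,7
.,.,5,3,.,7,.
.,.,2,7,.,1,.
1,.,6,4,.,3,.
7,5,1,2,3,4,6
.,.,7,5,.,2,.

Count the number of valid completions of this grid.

Round 1, table 1: eliminating its round and table leaves {2, 3, 5}.
Round 1, table 2: eliminating its round and table leaves {2, 3, 7}.
Round 1, table 4: eliminating its round and table leaves {1}.
Round 1, table 5: eliminating its round and table leaves {1, 5, 7}.
Round 1, table 7: eliminating its round and table leaves {1, 2, 3, 5}.
Round 2, table 4: eliminating its round and table leaves {6}.
Round 3, table 1: eliminating its round and table leaves {2, 6}.
Round 3, table 2: eliminating its round and table leaves {2, 4, 6}.
Round 3, table 5: eliminating its round and table leaves {1, 4, 6}.
Round 3, table 7: eliminating its round and table leaves {1, 2, 4}.
Round 4, table 1: eliminating its round and table leaves {3, 5, 6}.
Round 4, table 2: eliminating its round and table leaves {3, 4, 6}.
Round 4, table 5: eliminating its round and table leaves {4, 5, 6}.
Round 4, table 7: eliminating its round and table leaves {3, 4, 5}.
Round 5, table 2: eliminating its round and table leaves {2, 7}.
Round 5, table 5: eliminating its round and table leaves {5, 7}.
Round 5, table 7: eliminating its round and table leaves {2, 5}.
Round 7, table 1: eliminating its round and table leaves {3, 6}.
Round 7, table 2: eliminating its round and table leaves {3, 4, 6}.
Round 7, table 5: eliminating its round and table leaves {1, 4, 6}.
Round 7, table 7: eliminating its round and table leaves {1, 3, 4}.
Enumerating the assignments across these blanks that avoid any round or table repeat gives 17 completions.

17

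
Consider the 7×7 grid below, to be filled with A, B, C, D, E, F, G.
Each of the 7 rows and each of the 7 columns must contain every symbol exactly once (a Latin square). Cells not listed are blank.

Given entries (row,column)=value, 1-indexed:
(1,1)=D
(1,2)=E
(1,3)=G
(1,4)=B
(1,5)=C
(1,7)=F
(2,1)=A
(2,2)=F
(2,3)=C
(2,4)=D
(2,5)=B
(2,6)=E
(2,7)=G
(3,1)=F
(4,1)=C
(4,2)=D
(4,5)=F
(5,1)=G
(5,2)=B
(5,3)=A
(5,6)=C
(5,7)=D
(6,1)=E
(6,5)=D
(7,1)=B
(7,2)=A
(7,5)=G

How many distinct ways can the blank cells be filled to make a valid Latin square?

Row 1, column 6: eliminating its row and column leaves {A}.
Row 3, column 2: eliminating its row and column leaves {C, G}.
Row 3, column 3: eliminating its row and column leaves {B, D, E}.
Row 3, column 4: eliminating its row and column leaves {A, C, E, G}.
Row 3, column 5: eliminating its row and column leaves {A, E}.
Row 3, column 6: eliminating its row and column leaves {A, B, D, G}.
Row 3, column 7: eliminating its row and column leaves {A, B, C, E}.
Row 4, column 3: eliminating its row and column leaves {B, E}.
Row 4, column 4: eliminating its row and column leaves {A, E, G}.
Row 4, column 6: eliminating its row and column leaves {A, B, G}.
Row 4, column 7: eliminating its row and column leaves {A, B, E}.
Row 5, column 4: eliminating its row and column leaves {E, F}.
Row 5, column 5: eliminating its row and column leaves {E}.
Row 6, column 2: eliminating its row and column leaves {C, G}.
Row 6, column 3: eliminating its row and column leaves {B, F}.
Row 6, column 4: eliminating its row and column leaves {A, C, F, G}.
Row 6, column 6: eliminating its row and column leaves {A, B, F, G}.
Row 6, column 7: eliminating its row and column leaves {A, B, C}.
Row 7, column 3: eliminating its row and column leaves {D, E, F}.
Row 7, column 4: eliminating its row and column leaves {C, E, F}.
Row 7, column 6: eliminating its row and column leaves {D, F}.
Row 7, column 7: eliminating its row and column leaves {C, E}.
Enumerating the assignments across these blanks that avoid any row or column repeat gives 12 completions.

12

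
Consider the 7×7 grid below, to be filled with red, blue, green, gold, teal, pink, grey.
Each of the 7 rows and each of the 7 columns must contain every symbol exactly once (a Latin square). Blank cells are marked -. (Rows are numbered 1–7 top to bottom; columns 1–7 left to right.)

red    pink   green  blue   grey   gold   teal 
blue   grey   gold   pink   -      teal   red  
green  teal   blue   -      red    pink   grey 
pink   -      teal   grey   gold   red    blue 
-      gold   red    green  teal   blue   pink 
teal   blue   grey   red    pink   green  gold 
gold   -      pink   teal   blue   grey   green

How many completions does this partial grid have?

1

Row 2, column 5: eliminating its row and column leaves {green}.
Row 3, column 4: eliminating its row and column leaves {gold}.
Row 4, column 2: eliminating its row and column leaves {green}.
Row 5, column 1: eliminating its row and column leaves {grey}.
Row 7, column 2: eliminating its row and column leaves {red}.
Only one assignment across all blanks avoids any row or column repeat, giving 1 completion.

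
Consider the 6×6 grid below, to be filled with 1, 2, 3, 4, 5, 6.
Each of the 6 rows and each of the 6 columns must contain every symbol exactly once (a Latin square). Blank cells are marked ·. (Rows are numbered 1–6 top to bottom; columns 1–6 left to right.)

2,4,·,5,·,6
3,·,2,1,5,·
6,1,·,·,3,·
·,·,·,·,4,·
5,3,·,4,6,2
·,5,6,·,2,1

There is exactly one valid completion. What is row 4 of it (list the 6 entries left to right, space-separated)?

1 2 5 6 4 3

Row 4, column 1: row 4 has {4} and column 1 has {2, 3, 5, 6}, leaving only 1.
Row 1, column 5: row 1 has {2, 4, 5, 6} and column 5 has {2, 3, 4, 5, 6}, leaving only 1.
Row 1, column 3: row 1 has {1, 2, 4, 5, 6} and column 3 has {2, 6}, leaving only 3.
Row 4, column 3: row 4 has {1, 4} and column 3 has {2, 3, 6}, leaving only 5.
Row 4, column 6: row 4 has {1, 4, 5} and column 6 has {1, 2, 6}, leaving only 3.
Row 2, column 2: row 2 has {1, 2, 3, 5} and column 2 has {1, 3, 4, 5}, leaving only 6.
Row 4, column 2: row 4 has {1, 3, 4, 5} and column 2 has {1, 3, 4, 5, 6}, leaving only 2.
Row 4, column 4: row 4 has {1, 2, 3, 4, 5} and column 4 has {1, 4, 5}, leaving only 6.
So row 4 reads: 1 2 5 6 4 3.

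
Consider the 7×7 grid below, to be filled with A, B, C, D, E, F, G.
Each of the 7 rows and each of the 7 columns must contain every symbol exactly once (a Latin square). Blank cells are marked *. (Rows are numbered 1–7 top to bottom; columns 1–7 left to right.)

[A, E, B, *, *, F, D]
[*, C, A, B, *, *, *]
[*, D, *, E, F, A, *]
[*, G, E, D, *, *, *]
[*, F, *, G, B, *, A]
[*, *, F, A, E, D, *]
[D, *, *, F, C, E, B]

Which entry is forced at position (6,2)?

Row 6 already has {A, D, E, F} and column 2 already has {C, D, E, F, G}, so row 6, column 2 must be B.

B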